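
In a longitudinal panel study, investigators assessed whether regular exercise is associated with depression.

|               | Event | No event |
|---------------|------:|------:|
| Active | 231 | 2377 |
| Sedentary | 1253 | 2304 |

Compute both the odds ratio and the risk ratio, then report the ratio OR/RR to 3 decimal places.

Cells: a = 231, b = 2377, c = 1253, d = 2304.
OR = (231·2304)/(2377·1253) = 532224/2978381 = 0.17870
Risk in exposed = 231/2608 = 0.08857; risk in unexposed = 1253/3557 = 0.35226; RR = 0.25144
OR/RR = 0.17870 / 0.25144 = 0.71068
The outcome is not rare, so the OR lies further from 1 than the RR.

0.711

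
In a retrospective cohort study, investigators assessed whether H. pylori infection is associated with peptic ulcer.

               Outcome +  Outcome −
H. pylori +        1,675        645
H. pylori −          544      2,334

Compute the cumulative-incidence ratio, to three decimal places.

Cells: a = 1675, b = 645, c = 544, d = 2334.
Risk in exposed = 1675/2320 = 0.72198; risk in unexposed = 544/2878 = 0.18902.
RR = 0.72198 / 0.18902 = 3.81961
The risk among the exposed is 3.82 times that among the unexposed.

3.820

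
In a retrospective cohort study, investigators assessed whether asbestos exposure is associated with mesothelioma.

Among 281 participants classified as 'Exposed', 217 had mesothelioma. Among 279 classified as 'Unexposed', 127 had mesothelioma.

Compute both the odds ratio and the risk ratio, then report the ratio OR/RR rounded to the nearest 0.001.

2.392

From the description: a = 217, b = 64, c = 127, d = 152.
OR = (217·152)/(64·127) = 32984/8128 = 4.05807
Risk in exposed = 217/281 = 0.77224; risk in unexposed = 127/279 = 0.45520; RR = 1.69650
OR/RR = 4.05807 / 1.69650 = 2.39203
The outcome is not rare, so the OR lies further from 1 than the RR.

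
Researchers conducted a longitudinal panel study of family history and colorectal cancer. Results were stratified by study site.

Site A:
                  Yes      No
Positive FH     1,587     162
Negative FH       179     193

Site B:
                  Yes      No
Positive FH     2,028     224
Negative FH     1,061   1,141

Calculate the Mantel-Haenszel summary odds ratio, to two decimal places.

OR_MH = Σ(aᵢdᵢ/nᵢ) / Σ(bᵢcᵢ/nᵢ), where nᵢ is the stratum total.
Stratum 1 (Site A): n = 2121; a·d/n = 1587·193/2121 = 144.4088; b·c/n = 162·179/2121 = 13.6719
Stratum 2 (Site B): n = 4454; a·d/n = 2028·1141/4454 = 519.5213; b·c/n = 224·1061/4454 = 53.3597
OR_MH = (144.4088 + 519.5213) / (13.6719 + 53.3597) = 663.9301 / 67.0315 = 9.90474

9.90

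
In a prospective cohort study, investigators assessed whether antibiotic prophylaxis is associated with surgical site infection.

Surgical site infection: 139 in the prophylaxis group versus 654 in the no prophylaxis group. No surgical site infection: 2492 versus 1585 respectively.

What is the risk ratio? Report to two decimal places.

From the description: a = 139, b = 2492, c = 654, d = 1585.
Risk in exposed = 139/2631 = 0.05283; risk in unexposed = 654/2239 = 0.29209.
RR = 0.05283 / 0.29209 = 0.18087
The risk is 82% lower among the exposed than among the unexposed.

0.18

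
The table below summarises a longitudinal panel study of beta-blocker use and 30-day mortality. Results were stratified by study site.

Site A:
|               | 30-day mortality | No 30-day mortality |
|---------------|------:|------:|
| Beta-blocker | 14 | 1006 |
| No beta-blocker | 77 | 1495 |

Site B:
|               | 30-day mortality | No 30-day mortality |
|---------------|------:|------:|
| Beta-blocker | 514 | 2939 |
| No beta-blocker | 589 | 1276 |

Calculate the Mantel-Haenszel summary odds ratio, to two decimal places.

OR_MH = Σ(aᵢdᵢ/nᵢ) / Σ(bᵢcᵢ/nᵢ), where nᵢ is the stratum total.
Stratum 1 (Site A): n = 2592; a·d/n = 14·1495/2592 = 8.0748; b·c/n = 1006·77/2592 = 29.8850
Stratum 2 (Site B): n = 5318; a·d/n = 514·1276/5318 = 123.3291; b·c/n = 2939·589/5318 = 325.5117
OR_MH = (8.0748 + 123.3291) / (29.8850 + 325.5117) = 131.4039 / 355.3967 = 0.36974

0.37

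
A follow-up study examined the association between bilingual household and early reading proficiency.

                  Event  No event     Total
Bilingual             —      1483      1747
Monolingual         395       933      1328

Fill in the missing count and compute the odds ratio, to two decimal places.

The missing cell is in the exposed row: 1747 − 1483 = 264.
So a = 264, b = 1483, c = 395, d = 933.
OR = (a·d)/(b·c) = (264 × 933) / (1483 × 395) = 246312 / 585785 = 0.42048

0.42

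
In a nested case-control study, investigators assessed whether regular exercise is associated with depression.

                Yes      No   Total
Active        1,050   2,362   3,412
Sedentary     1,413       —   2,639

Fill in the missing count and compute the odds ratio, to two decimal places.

The missing cell is in the unexposed row: 2639 − 1413 = 1226.
So a = 1050, b = 2362, c = 1413, d = 1226.
OR = (a·d)/(b·c) = (1050 × 1226) / (2362 × 1413) = 1287300 / 3337506 = 0.38571

0.39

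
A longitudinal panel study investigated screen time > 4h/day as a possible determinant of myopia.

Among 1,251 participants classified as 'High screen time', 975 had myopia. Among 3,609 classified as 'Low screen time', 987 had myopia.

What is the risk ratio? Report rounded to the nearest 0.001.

From the description: a = 975, b = 276, c = 987, d = 2622.
Risk in exposed = 975/1251 = 0.77938; risk in unexposed = 987/3609 = 0.27348.
RR = 0.77938 / 0.27348 = 2.84982
The risk among the exposed is 2.85 times that among the unexposed.

2.850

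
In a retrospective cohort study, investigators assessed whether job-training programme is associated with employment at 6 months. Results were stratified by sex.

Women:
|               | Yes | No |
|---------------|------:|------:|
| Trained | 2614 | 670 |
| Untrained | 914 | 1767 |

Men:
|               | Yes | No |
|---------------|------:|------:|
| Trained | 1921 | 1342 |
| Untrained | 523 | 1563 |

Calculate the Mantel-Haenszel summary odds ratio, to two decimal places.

5.71

OR_MH = Σ(aᵢdᵢ/nᵢ) / Σ(bᵢcᵢ/nᵢ), where nᵢ is the stratum total.
Stratum 1 (Women): n = 5965; a·d/n = 2614·1767/5965 = 774.3400; b·c/n = 670·914/5965 = 102.6622
Stratum 2 (Men): n = 5349; a·d/n = 1921·1563/5349 = 561.3242; b·c/n = 1342·523/5349 = 131.2144
OR_MH = (774.3400 + 561.3242) / (102.6622 + 131.2144) = 1335.6642 / 233.8766 = 5.71098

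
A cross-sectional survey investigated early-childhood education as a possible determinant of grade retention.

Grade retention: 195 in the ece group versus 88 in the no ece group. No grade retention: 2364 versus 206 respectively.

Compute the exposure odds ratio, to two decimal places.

From the description: a = 195, b = 2364, c = 88, d = 206.
OR = (a·d)/(b·c) = (195 × 206) / (2364 × 88) = 40170 / 208032 = 0.19310
Exposure is associated with lower odds of grade retention (OR = 0.19 < 1).

0.19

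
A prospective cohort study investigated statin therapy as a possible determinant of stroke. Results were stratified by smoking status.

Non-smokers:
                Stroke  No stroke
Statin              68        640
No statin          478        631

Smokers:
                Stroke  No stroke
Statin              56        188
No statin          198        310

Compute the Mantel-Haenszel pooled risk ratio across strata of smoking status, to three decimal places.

0.317

RR_MH = Σ(aᵢ·n₀ᵢ/nᵢ) / Σ(cᵢ·n₁ᵢ/nᵢ), with n₁ᵢ = aᵢ+bᵢ (exposed), n₀ᵢ = cᵢ+dᵢ (unexposed), nᵢ = n₁ᵢ+n₀ᵢ.
Stratum 1 (Non-smokers): n₁ = 708, n₀ = 1109, n = 1817; a·n₀/n = 68·1109/1817 = 41.5036; c·n₁/n = 478·708/1817 = 186.2543
Stratum 2 (Smokers): n₁ = 244, n₀ = 508, n = 752; a·n₀/n = 56·508/752 = 37.8298; c·n₁/n = 198·244/752 = 64.2447
RR_MH = (41.5036 + 37.8298) / (186.2543 + 64.2447) = 79.3334 / 250.4989 = 0.31670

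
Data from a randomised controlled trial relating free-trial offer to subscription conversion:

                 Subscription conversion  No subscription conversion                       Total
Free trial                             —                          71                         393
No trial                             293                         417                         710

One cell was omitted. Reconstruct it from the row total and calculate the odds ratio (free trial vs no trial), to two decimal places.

The missing cell is in the exposed row: 393 − 71 = 322.
So a = 322, b = 71, c = 293, d = 417.
OR = (a·d)/(b·c) = (322 × 417) / (71 × 293) = 134274 / 20803 = 6.45455

6.45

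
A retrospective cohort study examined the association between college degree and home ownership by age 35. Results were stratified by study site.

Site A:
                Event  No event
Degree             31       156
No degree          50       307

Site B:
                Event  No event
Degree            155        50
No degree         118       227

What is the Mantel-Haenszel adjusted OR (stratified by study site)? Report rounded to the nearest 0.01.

3.25

OR_MH = Σ(aᵢdᵢ/nᵢ) / Σ(bᵢcᵢ/nᵢ), where nᵢ is the stratum total.
Stratum 1 (Site A): n = 544; a·d/n = 31·307/544 = 17.4945; b·c/n = 156·50/544 = 14.3382
Stratum 2 (Site B): n = 550; a·d/n = 155·227/550 = 63.9727; b·c/n = 50·118/550 = 10.7273
OR_MH = (17.4945 + 63.9727) / (14.3382 + 10.7273) = 81.4672 / 25.0655 = 3.25017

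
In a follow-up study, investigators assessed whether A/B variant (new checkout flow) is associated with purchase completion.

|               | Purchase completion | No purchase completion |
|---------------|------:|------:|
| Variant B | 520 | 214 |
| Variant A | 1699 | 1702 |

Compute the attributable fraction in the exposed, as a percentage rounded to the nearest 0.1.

Cells: a = 520, b = 214, c = 1699, d = 1702.
Risk in exposed = 520/734 = 0.70845; risk in unexposed = 1699/3401 = 0.49956.
RR = 0.70845/0.49956 = 1.41814
AR% = (RR − 1)/RR × 100 = (1.41814 − 1)/1.41814 × 100 = 29.4853%

29.5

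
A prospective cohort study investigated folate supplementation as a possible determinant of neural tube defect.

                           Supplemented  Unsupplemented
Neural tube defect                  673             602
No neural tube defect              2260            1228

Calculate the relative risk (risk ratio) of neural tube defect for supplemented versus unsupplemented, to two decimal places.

Reading the table with exposure as columns: a = 673 (Supplemented, case), b = 2260 (Supplemented, non-case), c = 602 (Unsupplemented, case), d = 1228.
Risk in exposed = 673/2933 = 0.22946; risk in unexposed = 602/1830 = 0.32896.
RR = 0.22946 / 0.32896 = 0.69752
The risk is 30% lower among the exposed than among the unexposed.

0.70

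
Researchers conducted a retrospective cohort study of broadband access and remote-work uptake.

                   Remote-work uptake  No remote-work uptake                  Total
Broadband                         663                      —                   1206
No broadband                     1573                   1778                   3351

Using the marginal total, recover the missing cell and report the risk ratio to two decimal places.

1.17

The missing cell is in the exposed row: 1206 − 663 = 543.
So a = 663, b = 543, c = 1573, d = 1778.
RR = [a/(a+b)] / [c/(c+d)] = (663/1206) / (1573/3351) = 0.54975/0.46941 = 1.17115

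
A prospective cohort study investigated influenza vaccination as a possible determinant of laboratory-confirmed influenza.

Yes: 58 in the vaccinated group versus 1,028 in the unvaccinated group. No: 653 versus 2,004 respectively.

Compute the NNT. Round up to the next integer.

Risk in treated group = 58/711 = 0.08158; risk in control = 1028/3032 = 0.33905.
Absolute risk reduction = 0.33905 − 0.08158 = 0.25747
NNT = 1 / ARR = 1 / 0.25747 = 3.884 → round up → 4

4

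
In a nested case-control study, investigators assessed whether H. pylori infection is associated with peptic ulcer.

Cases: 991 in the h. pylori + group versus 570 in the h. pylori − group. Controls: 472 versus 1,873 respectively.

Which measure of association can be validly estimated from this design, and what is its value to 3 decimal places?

6.899

From the description: a = 991, b = 472, c = 570, d = 1873.
This is a nested case-control study: participants were sampled on outcome status, so risks in the source population cannot be estimated directly — relative risk is not valid here. The odds ratio is the appropriate measure.
OR = (a·d)/(b·c) = (991 × 1873) / (472 × 570) = 1856143 / 269040 = 6.89913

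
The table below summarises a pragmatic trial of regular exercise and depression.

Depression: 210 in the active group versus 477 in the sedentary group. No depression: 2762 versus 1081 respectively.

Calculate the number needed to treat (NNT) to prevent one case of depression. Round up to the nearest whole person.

5

Risk in treated group = 210/2972 = 0.07066; risk in control = 477/1558 = 0.30616.
Absolute risk reduction = 0.30616 − 0.07066 = 0.23550
NNT = 1 / ARR = 1 / 0.23550 = 4.246 → round up → 5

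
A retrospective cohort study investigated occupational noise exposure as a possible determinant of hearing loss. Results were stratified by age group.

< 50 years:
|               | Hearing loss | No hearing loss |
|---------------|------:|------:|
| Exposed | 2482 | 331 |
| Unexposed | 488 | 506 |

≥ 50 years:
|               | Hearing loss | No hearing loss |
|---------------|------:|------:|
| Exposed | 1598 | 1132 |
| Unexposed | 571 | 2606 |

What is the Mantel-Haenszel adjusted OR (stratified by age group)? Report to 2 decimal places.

6.81

OR_MH = Σ(aᵢdᵢ/nᵢ) / Σ(bᵢcᵢ/nᵢ), where nᵢ is the stratum total.
Stratum 1 (< 50 years): n = 3807; a·d/n = 2482·506/3807 = 329.8902; b·c/n = 331·488/3807 = 42.4292
Stratum 2 (≥ 50 years): n = 5907; a·d/n = 1598·2606/5907 = 704.9920; b·c/n = 1132·571/5907 = 109.4248
OR_MH = (329.8902 + 704.9920) / (42.4292 + 109.4248) = 1034.8822 / 151.8540 = 6.81498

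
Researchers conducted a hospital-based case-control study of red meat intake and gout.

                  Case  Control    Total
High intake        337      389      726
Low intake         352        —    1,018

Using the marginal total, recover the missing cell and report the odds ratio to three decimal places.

The missing cell is in the unexposed row: 1018 − 352 = 666.
So a = 337, b = 389, c = 352, d = 666.
OR = (a·d)/(b·c) = (337 × 666) / (389 × 352) = 224442 / 136928 = 1.63912

1.639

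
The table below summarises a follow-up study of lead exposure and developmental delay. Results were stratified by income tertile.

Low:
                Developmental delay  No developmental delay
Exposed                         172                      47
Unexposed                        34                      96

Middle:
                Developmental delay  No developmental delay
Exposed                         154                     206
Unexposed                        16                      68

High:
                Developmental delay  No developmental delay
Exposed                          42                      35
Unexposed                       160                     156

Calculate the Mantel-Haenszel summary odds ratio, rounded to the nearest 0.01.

OR_MH = Σ(aᵢdᵢ/nᵢ) / Σ(bᵢcᵢ/nᵢ), where nᵢ is the stratum total.
Stratum 1 (Low): n = 349; a·d/n = 172·96/349 = 47.3123; b·c/n = 47·34/349 = 4.5788
Stratum 2 (Middle): n = 444; a·d/n = 154·68/444 = 23.5856; b·c/n = 206·16/444 = 7.4234
Stratum 3 (High): n = 393; a·d/n = 42·156/393 = 16.6718; b·c/n = 35·160/393 = 14.2494
OR_MH = (47.3123 + 23.5856 + 16.6718) / (4.5788 + 7.4234 + 14.2494) = 87.5697 / 26.2516 = 3.33579

3.34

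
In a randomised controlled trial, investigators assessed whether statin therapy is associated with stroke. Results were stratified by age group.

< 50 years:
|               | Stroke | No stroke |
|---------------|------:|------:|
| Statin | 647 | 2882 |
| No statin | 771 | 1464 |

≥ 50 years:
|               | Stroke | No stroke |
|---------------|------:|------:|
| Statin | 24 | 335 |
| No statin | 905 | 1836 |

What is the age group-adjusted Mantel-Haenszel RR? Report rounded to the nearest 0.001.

RR_MH = Σ(aᵢ·n₀ᵢ/nᵢ) / Σ(cᵢ·n₁ᵢ/nᵢ), with n₁ᵢ = aᵢ+bᵢ (exposed), n₀ᵢ = cᵢ+dᵢ (unexposed), nᵢ = n₁ᵢ+n₀ᵢ.
Stratum 1 (< 50 years): n₁ = 3529, n₀ = 2235, n = 5764; a·n₀/n = 647·2235/5764 = 250.8753; c·n₁/n = 771·3529/5764 = 472.0435
Stratum 2 (≥ 50 years): n₁ = 359, n₀ = 2741, n = 3100; a·n₀/n = 24·2741/3100 = 21.2206; c·n₁/n = 905·359/3100 = 104.8048
RR_MH = (250.8753 + 21.2206) / (472.0435 + 104.8048) = 272.0959 / 576.8484 = 0.47169

0.472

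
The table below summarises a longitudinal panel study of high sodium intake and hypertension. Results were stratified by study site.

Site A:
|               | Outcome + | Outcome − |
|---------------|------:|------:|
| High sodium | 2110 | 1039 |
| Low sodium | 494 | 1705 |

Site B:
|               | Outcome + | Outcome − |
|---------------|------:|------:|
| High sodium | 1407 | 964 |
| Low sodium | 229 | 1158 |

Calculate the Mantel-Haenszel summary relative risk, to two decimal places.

3.19

RR_MH = Σ(aᵢ·n₀ᵢ/nᵢ) / Σ(cᵢ·n₁ᵢ/nᵢ), with n₁ᵢ = aᵢ+bᵢ (exposed), n₀ᵢ = cᵢ+dᵢ (unexposed), nᵢ = n₁ᵢ+n₀ᵢ.
Stratum 1 (Site A): n₁ = 3149, n₀ = 2199, n = 5348; a·n₀/n = 2110·2199/5348 = 867.5935; c·n₁/n = 494·3149/5348 = 290.8762
Stratum 2 (Site B): n₁ = 2371, n₀ = 1387, n = 3758; a·n₀/n = 1407·1387/3758 = 519.2946; c·n₁/n = 229·2371/3758 = 144.4808
RR_MH = (867.5935 + 519.2946) / (290.8762 + 144.4808) = 1386.8881 / 435.3571 = 3.18563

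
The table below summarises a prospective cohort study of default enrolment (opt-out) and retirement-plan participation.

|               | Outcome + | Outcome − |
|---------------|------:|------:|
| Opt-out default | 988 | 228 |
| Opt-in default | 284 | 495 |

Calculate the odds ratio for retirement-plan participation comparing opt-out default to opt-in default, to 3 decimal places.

Cells: a = 988, b = 228, c = 284, d = 495.
OR = (a·d)/(b·c) = (988 × 495) / (228 × 284) = 489060 / 64752 = 7.55282
The odds of retirement-plan participation are about 7.55 times as high in the opt-out default group.

7.553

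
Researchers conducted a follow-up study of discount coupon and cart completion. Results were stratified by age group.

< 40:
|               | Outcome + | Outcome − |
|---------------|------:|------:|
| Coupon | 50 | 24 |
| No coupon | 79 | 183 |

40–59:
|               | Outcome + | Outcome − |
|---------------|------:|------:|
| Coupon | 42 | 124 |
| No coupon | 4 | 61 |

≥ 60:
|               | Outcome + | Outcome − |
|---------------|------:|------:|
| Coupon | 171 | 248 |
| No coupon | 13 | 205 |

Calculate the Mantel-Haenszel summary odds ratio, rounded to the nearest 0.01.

7.26

OR_MH = Σ(aᵢdᵢ/nᵢ) / Σ(bᵢcᵢ/nᵢ), where nᵢ is the stratum total.
Stratum 1 (< 40): n = 336; a·d/n = 50·183/336 = 27.2321; b·c/n = 24·79/336 = 5.6429
Stratum 2 (40–59): n = 231; a·d/n = 42·61/231 = 11.0909; b·c/n = 124·4/231 = 2.1472
Stratum 3 (≥ 60): n = 637; a·d/n = 171·205/637 = 55.0314; b·c/n = 248·13/637 = 5.0612
OR_MH = (27.2321 + 11.0909 + 55.0314) / (5.6429 + 2.1472 + 5.0612) = 93.3544 / 12.8513 = 7.26422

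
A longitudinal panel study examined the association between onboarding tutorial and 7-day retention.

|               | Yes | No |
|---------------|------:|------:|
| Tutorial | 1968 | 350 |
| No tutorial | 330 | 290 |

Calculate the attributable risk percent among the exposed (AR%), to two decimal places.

Cells: a = 1968, b = 350, c = 330, d = 290.
Risk in exposed = 1968/2318 = 0.84901; risk in unexposed = 330/620 = 0.53226.
RR = 0.84901/0.53226 = 1.59511
AR% = (RR − 1)/RR × 100 = (1.59511 − 1)/1.59511 × 100 = 37.3082%

37.31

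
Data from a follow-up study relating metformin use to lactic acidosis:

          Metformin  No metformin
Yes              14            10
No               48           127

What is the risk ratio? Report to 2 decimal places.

Reading the table with exposure as columns: a = 14 (Metformin, case), b = 48 (Metformin, non-case), c = 10 (No metformin, case), d = 127.
Risk in exposed = 14/62 = 0.22581; risk in unexposed = 10/137 = 0.07299.
RR = 0.22581 / 0.07299 = 3.09355
The risk among the exposed is 3.09 times that among the unexposed.

3.09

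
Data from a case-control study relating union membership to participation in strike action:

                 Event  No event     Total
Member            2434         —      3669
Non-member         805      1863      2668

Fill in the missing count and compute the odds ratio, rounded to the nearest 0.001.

4.561

The missing cell is in the exposed row: 3669 − 2434 = 1235.
So a = 2434, b = 1235, c = 805, d = 1863.
OR = (a·d)/(b·c) = (2434 × 1863) / (1235 × 805) = 4534542 / 994175 = 4.56111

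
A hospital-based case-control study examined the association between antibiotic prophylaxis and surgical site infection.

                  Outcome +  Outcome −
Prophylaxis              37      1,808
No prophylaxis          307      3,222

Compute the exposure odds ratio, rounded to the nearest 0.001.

Cells: a = 37, b = 1808, c = 307, d = 3222.
OR = (a·d)/(b·c) = (37 × 3222) / (1808 × 307) = 119214 / 555056 = 0.21478
Exposure is associated with lower odds of surgical site infection (OR = 0.21 < 1).

0.215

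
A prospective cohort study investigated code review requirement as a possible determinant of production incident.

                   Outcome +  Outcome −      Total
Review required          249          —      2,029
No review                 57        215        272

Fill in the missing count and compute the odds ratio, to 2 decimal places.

0.53

The missing cell is in the exposed row: 2029 − 249 = 1780.
So a = 249, b = 1780, c = 57, d = 215.
OR = (a·d)/(b·c) = (249 × 215) / (1780 × 57) = 53535 / 101460 = 0.52765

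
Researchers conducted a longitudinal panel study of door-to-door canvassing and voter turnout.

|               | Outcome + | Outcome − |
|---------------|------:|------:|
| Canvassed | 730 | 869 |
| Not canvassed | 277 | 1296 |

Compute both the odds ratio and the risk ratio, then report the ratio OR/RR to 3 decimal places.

Cells: a = 730, b = 869, c = 277, d = 1296.
OR = (730·1296)/(869·277) = 946080/240713 = 3.93032
Risk in exposed = 730/1599 = 0.45654; risk in unexposed = 277/1573 = 0.17610; RR = 2.59253
OR/RR = 3.93032 / 2.59253 = 1.51602
The outcome is not rare, so the OR lies further from 1 than the RR.

1.516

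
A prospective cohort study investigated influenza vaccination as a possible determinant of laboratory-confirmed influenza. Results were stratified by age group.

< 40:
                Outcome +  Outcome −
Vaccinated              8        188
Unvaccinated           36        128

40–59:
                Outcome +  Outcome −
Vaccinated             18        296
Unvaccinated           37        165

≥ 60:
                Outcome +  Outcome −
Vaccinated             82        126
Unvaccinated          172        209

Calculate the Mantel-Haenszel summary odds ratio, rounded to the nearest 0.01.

OR_MH = Σ(aᵢdᵢ/nᵢ) / Σ(bᵢcᵢ/nᵢ), where nᵢ is the stratum total.
Stratum 1 (< 40): n = 360; a·d/n = 8·128/360 = 2.8444; b·c/n = 188·36/360 = 18.8000
Stratum 2 (40–59): n = 516; a·d/n = 18·165/516 = 5.7558; b·c/n = 296·37/516 = 21.2248
Stratum 3 (≥ 60): n = 589; a·d/n = 82·209/589 = 29.0968; b·c/n = 126·172/589 = 36.7946
OR_MH = (2.8444 + 5.7558 + 29.0968) / (18.8000 + 21.2248 + 36.7946) = 37.6970 / 76.8194 = 0.49072

0.49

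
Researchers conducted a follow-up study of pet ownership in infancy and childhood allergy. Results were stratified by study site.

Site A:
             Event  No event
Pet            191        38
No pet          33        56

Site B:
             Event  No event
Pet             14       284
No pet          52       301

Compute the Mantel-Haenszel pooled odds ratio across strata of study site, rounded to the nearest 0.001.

1.506

OR_MH = Σ(aᵢdᵢ/nᵢ) / Σ(bᵢcᵢ/nᵢ), where nᵢ is the stratum total.
Stratum 1 (Site A): n = 318; a·d/n = 191·56/318 = 33.6352; b·c/n = 38·33/318 = 3.9434
Stratum 2 (Site B): n = 651; a·d/n = 14·301/651 = 6.4731; b·c/n = 284·52/651 = 22.6851
OR_MH = (33.6352 + 6.4731) / (3.9434 + 22.6851) = 40.1083 / 26.6285 = 1.50622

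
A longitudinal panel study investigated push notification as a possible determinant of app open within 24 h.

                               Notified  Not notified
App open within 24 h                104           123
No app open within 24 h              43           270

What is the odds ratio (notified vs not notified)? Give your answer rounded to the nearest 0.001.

Reading the table with exposure as columns: a = 104 (Notified, case), b = 43 (Notified, non-case), c = 123 (Not notified, case), d = 270.
OR = (a·d)/(b·c) = (104 × 270) / (43 × 123) = 28080 / 5289 = 5.30913
The odds of app open within 24 h are about 5.31 times as high in the notified group.

5.309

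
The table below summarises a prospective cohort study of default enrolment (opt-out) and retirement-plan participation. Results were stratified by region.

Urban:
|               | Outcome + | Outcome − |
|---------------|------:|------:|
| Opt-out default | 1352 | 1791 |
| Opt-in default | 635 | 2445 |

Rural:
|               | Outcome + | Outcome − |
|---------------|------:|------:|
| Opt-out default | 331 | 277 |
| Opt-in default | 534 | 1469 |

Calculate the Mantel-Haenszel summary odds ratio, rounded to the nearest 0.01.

3.00

OR_MH = Σ(aᵢdᵢ/nᵢ) / Σ(bᵢcᵢ/nᵢ), where nᵢ is the stratum total.
Stratum 1 (Urban): n = 6223; a·d/n = 1352·2445/6223 = 531.1972; b·c/n = 1791·635/6223 = 182.7551
Stratum 2 (Rural): n = 2611; a·d/n = 331·1469/2611 = 186.2271; b·c/n = 277·534/2611 = 56.6519
OR_MH = (531.1972 + 186.2271) / (182.7551 + 56.6519) = 717.4243 / 239.4070 = 2.99667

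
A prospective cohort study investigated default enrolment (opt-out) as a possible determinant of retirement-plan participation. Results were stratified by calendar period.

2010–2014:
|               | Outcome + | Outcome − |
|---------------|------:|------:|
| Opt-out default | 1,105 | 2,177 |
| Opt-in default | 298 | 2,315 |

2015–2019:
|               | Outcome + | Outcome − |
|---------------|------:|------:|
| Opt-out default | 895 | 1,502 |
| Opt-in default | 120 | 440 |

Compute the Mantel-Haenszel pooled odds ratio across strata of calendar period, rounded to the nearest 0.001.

OR_MH = Σ(aᵢdᵢ/nᵢ) / Σ(bᵢcᵢ/nᵢ), where nᵢ is the stratum total.
Stratum 1 (2010–2014): n = 5895; a·d/n = 1105·2315/5895 = 433.9398; b·c/n = 2177·298/5895 = 110.0502
Stratum 2 (2015–2019): n = 2957; a·d/n = 895·440/2957 = 133.1755; b·c/n = 1502·120/2957 = 60.9537
OR_MH = (433.9398 + 133.1755) / (110.0502 + 60.9537) = 567.1153 / 171.0039 = 3.31639

3.316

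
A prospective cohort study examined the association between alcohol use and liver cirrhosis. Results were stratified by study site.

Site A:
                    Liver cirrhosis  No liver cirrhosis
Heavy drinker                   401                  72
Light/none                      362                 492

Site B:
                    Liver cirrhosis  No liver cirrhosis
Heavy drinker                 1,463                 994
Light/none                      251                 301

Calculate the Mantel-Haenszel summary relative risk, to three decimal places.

1.576

RR_MH = Σ(aᵢ·n₀ᵢ/nᵢ) / Σ(cᵢ·n₁ᵢ/nᵢ), with n₁ᵢ = aᵢ+bᵢ (exposed), n₀ᵢ = cᵢ+dᵢ (unexposed), nᵢ = n₁ᵢ+n₀ᵢ.
Stratum 1 (Site A): n₁ = 473, n₀ = 854, n = 1327; a·n₀/n = 401·854/1327 = 258.0663; c·n₁/n = 362·473/1327 = 129.0324
Stratum 2 (Site B): n₁ = 2457, n₀ = 552, n = 3009; a·n₀/n = 1463·552/3009 = 268.3868; c·n₁/n = 251·2457/3009 = 204.9541
RR_MH = (258.0663 + 268.3868) / (129.0324 + 204.9541) = 526.4532 / 333.9865 = 1.57627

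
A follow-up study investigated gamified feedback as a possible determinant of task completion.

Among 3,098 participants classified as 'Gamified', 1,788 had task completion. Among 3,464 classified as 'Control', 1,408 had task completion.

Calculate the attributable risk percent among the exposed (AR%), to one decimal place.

29.6

From the description: a = 1788, b = 1310, c = 1408, d = 2056.
Risk in exposed = 1788/3098 = 0.57715; risk in unexposed = 1408/3464 = 0.40647.
RR = 0.57715/0.40647 = 1.41991
AR% = (RR − 1)/RR × 100 = (1.41991 − 1)/1.41991 × 100 = 29.5731%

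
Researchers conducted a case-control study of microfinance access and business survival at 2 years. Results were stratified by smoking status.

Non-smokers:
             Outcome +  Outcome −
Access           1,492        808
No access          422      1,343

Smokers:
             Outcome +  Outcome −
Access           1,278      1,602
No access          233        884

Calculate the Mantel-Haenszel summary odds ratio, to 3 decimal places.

4.375

OR_MH = Σ(aᵢdᵢ/nᵢ) / Σ(bᵢcᵢ/nᵢ), where nᵢ is the stratum total.
Stratum 1 (Non-smokers): n = 4065; a·d/n = 1492·1343/4065 = 492.9289; b·c/n = 808·422/4065 = 83.8809
Stratum 2 (Smokers): n = 3997; a·d/n = 1278·884/3997 = 282.6500; b·c/n = 1602·233/3997 = 93.3865
OR_MH = (492.9289 + 282.6500) / (83.8809 + 93.3865) = 775.5789 / 177.2675 = 4.37519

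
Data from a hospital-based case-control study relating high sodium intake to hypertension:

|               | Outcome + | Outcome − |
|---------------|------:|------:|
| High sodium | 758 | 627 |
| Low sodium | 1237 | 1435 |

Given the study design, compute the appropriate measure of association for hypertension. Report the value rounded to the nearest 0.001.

Cells: a = 758, b = 627, c = 1237, d = 1435.
This is a hospital-based case-control study: participants were sampled on outcome status, so risks in the source population cannot be estimated directly — relative risk is not valid here. The odds ratio is the appropriate measure.
OR = (a·d)/(b·c) = (758 × 1435) / (627 × 1237) = 1087730 / 775599 = 1.40244

1.402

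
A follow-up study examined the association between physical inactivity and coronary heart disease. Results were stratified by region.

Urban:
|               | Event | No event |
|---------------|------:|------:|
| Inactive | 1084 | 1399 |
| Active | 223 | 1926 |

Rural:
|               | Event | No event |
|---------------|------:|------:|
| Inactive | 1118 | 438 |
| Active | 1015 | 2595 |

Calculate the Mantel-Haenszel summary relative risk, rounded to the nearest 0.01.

RR_MH = Σ(aᵢ·n₀ᵢ/nᵢ) / Σ(cᵢ·n₁ᵢ/nᵢ), with n₁ᵢ = aᵢ+bᵢ (exposed), n₀ᵢ = cᵢ+dᵢ (unexposed), nᵢ = n₁ᵢ+n₀ᵢ.
Stratum 1 (Urban): n₁ = 2483, n₀ = 2149, n = 4632; a·n₀/n = 1084·2149/4632 = 502.9180; c·n₁/n = 223·2483/4632 = 119.5399
Stratum 2 (Rural): n₁ = 1556, n₀ = 3610, n = 5166; a·n₀/n = 1118·3610/5166 = 781.2582; c·n₁/n = 1015·1556/5166 = 305.7182
RR_MH = (502.9180 + 781.2582) / (119.5399 + 305.7182) = 1284.1762 / 425.2581 = 3.01976

3.02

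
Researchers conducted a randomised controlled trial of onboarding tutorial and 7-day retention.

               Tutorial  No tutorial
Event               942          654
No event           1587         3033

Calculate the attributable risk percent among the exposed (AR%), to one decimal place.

52.4

Reading the table with exposure as columns: a = 942 (Tutorial, case), b = 1587 (Tutorial, non-case), c = 654 (No tutorial, case), d = 3033.
Risk in exposed = 942/2529 = 0.37248; risk in unexposed = 654/3687 = 0.17738.
RR = 0.37248/0.17738 = 2.09989
AR% = (RR − 1)/RR × 100 = (2.09989 − 1)/2.09989 × 100 = 52.3786%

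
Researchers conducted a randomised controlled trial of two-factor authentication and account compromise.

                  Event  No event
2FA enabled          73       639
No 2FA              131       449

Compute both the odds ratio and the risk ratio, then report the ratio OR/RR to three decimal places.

0.863

Cells: a = 73, b = 639, c = 131, d = 449.
OR = (73·449)/(639·131) = 32777/83709 = 0.39156
Risk in exposed = 73/712 = 0.10253; risk in unexposed = 131/580 = 0.22586; RR = 0.45394
OR/RR = 0.39156 / 0.45394 = 0.86258
The outcome is not rare, so the OR lies further from 1 than the RR.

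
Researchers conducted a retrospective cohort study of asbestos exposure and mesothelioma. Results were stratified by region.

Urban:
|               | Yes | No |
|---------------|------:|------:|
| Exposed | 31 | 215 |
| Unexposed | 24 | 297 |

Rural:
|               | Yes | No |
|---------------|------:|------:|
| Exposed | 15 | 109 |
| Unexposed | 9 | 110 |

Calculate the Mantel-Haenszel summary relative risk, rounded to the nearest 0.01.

RR_MH = Σ(aᵢ·n₀ᵢ/nᵢ) / Σ(cᵢ·n₁ᵢ/nᵢ), with n₁ᵢ = aᵢ+bᵢ (exposed), n₀ᵢ = cᵢ+dᵢ (unexposed), nᵢ = n₁ᵢ+n₀ᵢ.
Stratum 1 (Urban): n₁ = 246, n₀ = 321, n = 567; a·n₀/n = 31·321/567 = 17.5503; c·n₁/n = 24·246/567 = 10.4127
Stratum 2 (Rural): n₁ = 124, n₀ = 119, n = 243; a·n₀/n = 15·119/243 = 7.3457; c·n₁/n = 9·124/243 = 4.5926
RR_MH = (17.5503 + 7.3457) / (10.4127 + 4.5926) = 24.8959 / 15.0053 = 1.65914

1.66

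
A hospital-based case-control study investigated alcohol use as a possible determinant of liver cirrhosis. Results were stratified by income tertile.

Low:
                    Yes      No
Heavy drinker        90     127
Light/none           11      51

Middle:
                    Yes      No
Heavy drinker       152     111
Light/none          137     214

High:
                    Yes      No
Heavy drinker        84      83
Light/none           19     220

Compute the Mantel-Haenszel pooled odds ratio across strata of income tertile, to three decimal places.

3.415

OR_MH = Σ(aᵢdᵢ/nᵢ) / Σ(bᵢcᵢ/nᵢ), where nᵢ is the stratum total.
Stratum 1 (Low): n = 279; a·d/n = 90·51/279 = 16.4516; b·c/n = 127·11/279 = 5.0072
Stratum 2 (Middle): n = 614; a·d/n = 152·214/614 = 52.9772; b·c/n = 111·137/614 = 24.7671
Stratum 3 (High): n = 406; a·d/n = 84·220/406 = 45.5172; b·c/n = 83·19/406 = 3.8842
OR_MH = (16.4516 + 52.9772 + 45.5172) / (5.0072 + 24.7671 + 3.8842) = 114.9461 / 33.6585 = 3.41507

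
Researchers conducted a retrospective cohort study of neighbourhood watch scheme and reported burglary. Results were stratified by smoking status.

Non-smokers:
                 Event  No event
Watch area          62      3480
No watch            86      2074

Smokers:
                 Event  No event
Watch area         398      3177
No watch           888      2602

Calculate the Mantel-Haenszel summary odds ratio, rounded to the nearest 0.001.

0.374

OR_MH = Σ(aᵢdᵢ/nᵢ) / Σ(bᵢcᵢ/nᵢ), where nᵢ is the stratum total.
Stratum 1 (Non-smokers): n = 5702; a·d/n = 62·2074/5702 = 22.5514; b·c/n = 3480·86/5702 = 52.4868
Stratum 2 (Smokers): n = 7065; a·d/n = 398·2602/7065 = 146.5812; b·c/n = 3177·888/7065 = 399.3172
OR_MH = (22.5514 + 146.5812) / (52.4868 + 399.3172) = 169.1326 / 451.8040 = 0.37435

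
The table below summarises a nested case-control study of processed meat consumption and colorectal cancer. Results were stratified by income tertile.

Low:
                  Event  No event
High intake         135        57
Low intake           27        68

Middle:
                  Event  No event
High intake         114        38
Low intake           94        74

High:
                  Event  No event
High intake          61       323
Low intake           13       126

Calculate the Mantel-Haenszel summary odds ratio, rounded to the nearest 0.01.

2.97

OR_MH = Σ(aᵢdᵢ/nᵢ) / Σ(bᵢcᵢ/nᵢ), where nᵢ is the stratum total.
Stratum 1 (Low): n = 287; a·d/n = 135·68/287 = 31.9861; b·c/n = 57·27/287 = 5.3624
Stratum 2 (Middle): n = 320; a·d/n = 114·74/320 = 26.3625; b·c/n = 38·94/320 = 11.1625
Stratum 3 (High): n = 523; a·d/n = 61·126/523 = 14.6960; b·c/n = 323·13/523 = 8.0287
OR_MH = (31.9861 + 26.3625 + 14.6960) / (5.3624 + 11.1625 + 8.0287) = 73.0445 / 24.5536 = 2.97491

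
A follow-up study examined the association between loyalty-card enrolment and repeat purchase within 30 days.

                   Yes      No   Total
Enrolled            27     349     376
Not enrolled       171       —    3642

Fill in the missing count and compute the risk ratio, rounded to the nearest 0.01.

The missing cell is in the unexposed row: 3642 − 171 = 3471.
So a = 27, b = 349, c = 171, d = 3471.
RR = [a/(a+b)] / [c/(c+d)] = (27/376) / (171/3642) = 0.07181/0.04695 = 1.52940

1.53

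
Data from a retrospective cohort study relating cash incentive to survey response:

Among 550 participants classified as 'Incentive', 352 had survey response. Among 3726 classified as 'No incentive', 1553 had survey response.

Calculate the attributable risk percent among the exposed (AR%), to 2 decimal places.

From the description: a = 352, b = 198, c = 1553, d = 2173.
Risk in exposed = 352/550 = 0.64000; risk in unexposed = 1553/3726 = 0.41680.
RR = 0.64000/0.41680 = 1.53551
AR% = (RR − 1)/RR × 100 = (1.53551 − 1)/1.53551 × 100 = 34.8749%

34.87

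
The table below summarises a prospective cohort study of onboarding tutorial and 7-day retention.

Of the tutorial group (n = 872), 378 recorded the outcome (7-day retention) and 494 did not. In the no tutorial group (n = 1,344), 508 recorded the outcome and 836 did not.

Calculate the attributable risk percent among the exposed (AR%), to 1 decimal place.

12.8

From the description: a = 378, b = 494, c = 508, d = 836.
Risk in exposed = 378/872 = 0.43349; risk in unexposed = 508/1344 = 0.37798.
RR = 0.43349/0.37798 = 1.14686
AR% = (RR − 1)/RR × 100 = (1.14686 − 1)/1.14686 × 100 = 12.8055%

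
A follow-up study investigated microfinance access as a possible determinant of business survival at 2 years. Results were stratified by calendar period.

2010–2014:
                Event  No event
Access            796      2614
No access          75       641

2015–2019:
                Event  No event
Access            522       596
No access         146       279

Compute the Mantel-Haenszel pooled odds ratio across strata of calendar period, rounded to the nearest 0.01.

OR_MH = Σ(aᵢdᵢ/nᵢ) / Σ(bᵢcᵢ/nᵢ), where nᵢ is the stratum total.
Stratum 1 (2010–2014): n = 4126; a·d/n = 796·641/4126 = 123.6636; b·c/n = 2614·75/4126 = 47.5158
Stratum 2 (2015–2019): n = 1543; a·d/n = 522·279/1543 = 94.3863; b·c/n = 596·146/1543 = 56.3940
OR_MH = (123.6636 + 94.3863) / (47.5158 + 56.3940) = 218.0499 / 103.9098 = 2.09845

2.10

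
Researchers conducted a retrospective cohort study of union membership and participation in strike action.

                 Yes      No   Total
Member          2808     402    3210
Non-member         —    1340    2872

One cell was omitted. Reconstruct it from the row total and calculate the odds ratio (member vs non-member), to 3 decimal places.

The missing cell is in the unexposed row: 2872 − 1340 = 1532.
So a = 2808, b = 402, c = 1532, d = 1340.
OR = (a·d)/(b·c) = (2808 × 1340) / (402 × 1532) = 3762720 / 615864 = 6.10966

6.110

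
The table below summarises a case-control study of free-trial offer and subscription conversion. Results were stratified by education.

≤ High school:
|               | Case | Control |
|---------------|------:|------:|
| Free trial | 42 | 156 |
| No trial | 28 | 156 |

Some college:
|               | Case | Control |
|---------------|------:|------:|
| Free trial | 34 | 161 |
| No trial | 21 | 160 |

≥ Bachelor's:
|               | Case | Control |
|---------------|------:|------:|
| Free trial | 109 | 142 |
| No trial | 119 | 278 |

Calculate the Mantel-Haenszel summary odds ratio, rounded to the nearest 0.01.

OR_MH = Σ(aᵢdᵢ/nᵢ) / Σ(bᵢcᵢ/nᵢ), where nᵢ is the stratum total.
Stratum 1 (≤ High school): n = 382; a·d/n = 42·156/382 = 17.1518; b·c/n = 156·28/382 = 11.4346
Stratum 2 (Some college): n = 376; a·d/n = 34·160/376 = 14.4681; b·c/n = 161·21/376 = 8.9920
Stratum 3 (≥ Bachelor's): n = 648; a·d/n = 109·278/648 = 46.7623; b·c/n = 142·119/648 = 26.0772
OR_MH = (17.1518 + 14.4681 + 46.7623) / (11.4346 + 8.9920 + 26.0772) = 78.3823 / 46.5037 = 1.68550

1.69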